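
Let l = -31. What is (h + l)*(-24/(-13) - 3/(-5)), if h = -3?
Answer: -5406/65 ≈ -83.169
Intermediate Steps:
(h + l)*(-24/(-13) - 3/(-5)) = (-3 - 31)*(-24/(-13) - 3/(-5)) = -34*(-24*(-1/13) - 3*(-⅕)) = -34*(24/13 + ⅗) = -34*159/65 = -5406/65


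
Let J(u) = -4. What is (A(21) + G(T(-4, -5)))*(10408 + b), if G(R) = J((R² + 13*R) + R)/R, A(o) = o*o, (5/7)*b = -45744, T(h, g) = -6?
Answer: -71064520/3 ≈ -2.3688e+7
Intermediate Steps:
b = -320208/5 (b = (7/5)*(-45744) = -320208/5 ≈ -64042.)
A(o) = o²
G(R) = -4/R
(A(21) + G(T(-4, -5)))*(10408 + b) = (21² - 4/(-6))*(10408 - 320208/5) = (441 - 4*(-⅙))*(-268168/5) = (441 + ⅔)*(-268168/5) = (1325/3)*(-268168/5) = -71064520/3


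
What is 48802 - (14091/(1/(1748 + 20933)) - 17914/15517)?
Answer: -4958444437459/15517 ≈ -3.1955e+8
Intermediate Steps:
48802 - (14091/(1/(1748 + 20933)) - 17914/15517) = 48802 - (14091/(1/22681) - 17914*1/15517) = 48802 - (14091/(1/22681) - 17914/15517) = 48802 - (14091*22681 - 17914/15517) = 48802 - (319597971 - 17914/15517) = 48802 - 1*4959201698093/15517 = 48802 - 4959201698093/15517 = -4958444437459/15517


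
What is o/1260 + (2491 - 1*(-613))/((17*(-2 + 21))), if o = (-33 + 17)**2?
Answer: 998432/101745 ≈ 9.8131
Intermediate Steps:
o = 256 (o = (-16)**2 = 256)
o/1260 + (2491 - 1*(-613))/((17*(-2 + 21))) = 256/1260 + (2491 - 1*(-613))/((17*(-2 + 21))) = 256*(1/1260) + (2491 + 613)/((17*19)) = 64/315 + 3104/323 = 998432/101745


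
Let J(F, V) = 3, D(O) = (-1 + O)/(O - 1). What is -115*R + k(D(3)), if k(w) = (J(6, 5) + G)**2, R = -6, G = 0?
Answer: 699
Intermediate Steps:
D(O) = 1 (D(O) = (-1 + O)/(-1 + O) = 1)
k(w) = 9 (k(w) = (3 + 0)**2 = 3**2 = 9)
-115*R + k(D(3)) = -115*(-6) + 9 = 690 + 9 = 699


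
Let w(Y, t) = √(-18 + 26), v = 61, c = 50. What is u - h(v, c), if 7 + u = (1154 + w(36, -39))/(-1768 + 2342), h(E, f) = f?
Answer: -15782/287 + √2/287 ≈ -54.985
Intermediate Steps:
w(Y, t) = 2*√2 (w(Y, t) = √8 = 2*√2)
u = -1432/287 + √2/287 (u = -7 + (1154 + 2*√2)/(-1768 + 2342) = -7 + (1154 + 2*√2)/574 = -7 + (1154 + 2*√2)*(1/574) = -7 + (577/287 + √2/287) = -1432/287 + √2/287 ≈ -4.9846)
u - h(v, c) = (-1432/287 + √2/287) - 1*50 = (-1432/287 + √2/287) - 50 = -15782/287 + √2/287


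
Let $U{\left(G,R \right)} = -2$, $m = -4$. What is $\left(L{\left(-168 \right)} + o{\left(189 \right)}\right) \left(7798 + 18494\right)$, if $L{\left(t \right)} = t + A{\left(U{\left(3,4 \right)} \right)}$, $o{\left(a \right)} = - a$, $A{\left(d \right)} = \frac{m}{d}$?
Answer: $-9333660$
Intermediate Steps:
$A{\left(d \right)} = - \frac{4}{d}$
$L{\left(t \right)} = 2 + t$ ($L{\left(t \right)} = t - \frac{4}{-2} = t - -2 = t + 2 = 2 + t$)
$\left(L{\left(-168 \right)} + o{\left(189 \right)}\right) \left(7798 + 18494\right) = \left(\left(2 - 168\right) - 189\right) \left(7798 + 18494\right) = \left(-166 - 189\right) 26292 = \left(-355\right) 26292 = -9333660$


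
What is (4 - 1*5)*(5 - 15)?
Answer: 10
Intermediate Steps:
(4 - 1*5)*(5 - 15) = (4 - 5)*(-10) = -1*(-10) = 10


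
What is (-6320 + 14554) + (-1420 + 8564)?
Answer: 15378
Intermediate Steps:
(-6320 + 14554) + (-1420 + 8564) = 8234 + 7144 = 15378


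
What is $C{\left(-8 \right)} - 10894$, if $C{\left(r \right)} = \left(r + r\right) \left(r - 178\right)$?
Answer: $-7918$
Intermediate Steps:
$C{\left(r \right)} = 2 r \left(-178 + r\right)$
$C{\left(-8 \right)} - 10894 = 2 \left(-8\right) \left(-178 - 8\right) - 10894 = 2 \left(-8\right) \left(-186\right) - 10894 = 2976 - 10894 = -7918$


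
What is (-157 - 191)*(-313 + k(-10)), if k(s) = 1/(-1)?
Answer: 109272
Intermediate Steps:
k(s) = -1
(-157 - 191)*(-313 + k(-10)) = (-157 - 191)*(-313 - 1) = -348*(-314) = 109272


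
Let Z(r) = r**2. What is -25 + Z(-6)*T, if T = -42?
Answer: -1537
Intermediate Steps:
-25 + Z(-6)*T = -25 + (-6)**2*(-42) = -25 + 36*(-42) = -25 - 1512 = -1537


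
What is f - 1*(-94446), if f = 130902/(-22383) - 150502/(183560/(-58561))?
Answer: 97548776874031/684770580 ≈ 1.4245e+5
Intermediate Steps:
f = 32874934675351/684770580 (f = 130902*(-1/22383) - 150502/(183560*(-1/58561)) = -43634/7461 - 150502/(-183560/58561) = -43634/7461 - 150502*(-58561/183560) = -43634/7461 + 4406773811/91780 = 32874934675351/684770580 ≈ 48009.)
f - 1*(-94446) = 32874934675351/684770580 - 1*(-94446) = 32874934675351/684770580 + 94446 = 97548776874031/684770580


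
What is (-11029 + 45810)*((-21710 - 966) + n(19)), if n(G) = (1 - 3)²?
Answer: -788554832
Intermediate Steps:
n(G) = 4 (n(G) = (-2)² = 4)
(-11029 + 45810)*((-21710 - 966) + n(19)) = (-11029 + 45810)*((-21710 - 966) + 4) = 34781*(-22676 + 4) = 34781*(-22672) = -788554832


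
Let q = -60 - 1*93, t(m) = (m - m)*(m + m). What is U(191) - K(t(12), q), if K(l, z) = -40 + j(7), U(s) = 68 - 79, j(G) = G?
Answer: 22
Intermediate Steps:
t(m) = 0 (t(m) = 0*(2*m) = 0)
U(s) = -11
q = -153 (q = -60 - 93 = -153)
K(l, z) = -33 (K(l, z) = -40 + 7 = -33)
U(191) - K(t(12), q) = -11 - 1*(-33) = -11 + 33 = 22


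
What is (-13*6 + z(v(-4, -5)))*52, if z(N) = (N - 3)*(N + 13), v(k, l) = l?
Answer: -7384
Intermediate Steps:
z(N) = (-3 + N)*(13 + N)
(-13*6 + z(v(-4, -5)))*52 = (-13*6 + (-39 + (-5)² + 10*(-5)))*52 = (-78 + (-39 + 25 - 50))*52 = (-78 - 64)*52 = -142*52 = -7384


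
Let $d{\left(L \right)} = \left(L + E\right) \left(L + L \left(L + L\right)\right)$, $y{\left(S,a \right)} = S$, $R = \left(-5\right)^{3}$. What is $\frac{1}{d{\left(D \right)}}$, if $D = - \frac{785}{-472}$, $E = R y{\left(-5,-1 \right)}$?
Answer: $\frac{52577024}{237067240725} \approx 0.00022178$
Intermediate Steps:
$R = -125$
$E = 625$ ($E = \left(-125\right) \left(-5\right) = 625$)
$D = \frac{785}{472}$ ($D = \left(-785\right) \left(- \frac{1}{472}\right) = \frac{785}{472} \approx 1.6631$)
$d{\left(L \right)} = \left(625 + L\right) \left(L + 2 L^{2}\right)$ ($d{\left(L \right)} = \left(L + 625\right) \left(L + L \left(L + L\right)\right) = \left(625 + L\right) \left(L + L 2 L\right) = \left(625 + L\right) \left(L + 2 L^{2}\right)$)
$\frac{1}{d{\left(D \right)}} = \frac{1}{\frac{785}{472} \left(625 + 2 \left(\frac{785}{472}\right)^{2} + 1251 \cdot \frac{785}{472}\right)} = \frac{1}{\frac{785}{472} \left(625 + 2 \cdot \frac{616225}{222784} + \frac{982035}{472}\right)} = \frac{1}{\frac{785}{472} \left(625 + \frac{616225}{111392} + \frac{982035}{472}\right)} = \frac{1}{\frac{785}{472} \cdot \frac{301996485}{111392}} = \frac{1}{\frac{237067240725}{52577024}} = \frac{52577024}{237067240725}$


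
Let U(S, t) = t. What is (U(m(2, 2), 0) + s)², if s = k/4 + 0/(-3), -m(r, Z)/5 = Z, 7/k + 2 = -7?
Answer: 49/1296 ≈ 0.037809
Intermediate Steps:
k = -7/9 (k = 7/(-2 - 7) = 7/(-9) = 7*(-⅑) = -7/9 ≈ -0.77778)
m(r, Z) = -5*Z
s = -7/36 (s = -7/9/4 + 0/(-3) = -7/9*¼ + 0*(-⅓) = -7/36 + 0 = -7/36 ≈ -0.19444)
(U(m(2, 2), 0) + s)² = (0 - 7/36)² = (-7/36)² = 49/1296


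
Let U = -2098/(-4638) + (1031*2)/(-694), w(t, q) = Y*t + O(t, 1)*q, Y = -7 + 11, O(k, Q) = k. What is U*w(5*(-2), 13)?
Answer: 344570620/804693 ≈ 428.20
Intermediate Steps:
Y = 4
w(t, q) = 4*t + q*t (w(t, q) = 4*t + t*q = 4*t + q*t)
U = -2026886/804693 (U = -2098*(-1/4638) + 2062*(-1/694) = 1049/2319 - 1031/347 = -2026886/804693 ≈ -2.5188)
U*w(5*(-2), 13) = -2026886*5*(-2)*(4 + 13)/804693 = -(-20268860)*17/804693 = -2026886/804693*(-170) = 344570620/804693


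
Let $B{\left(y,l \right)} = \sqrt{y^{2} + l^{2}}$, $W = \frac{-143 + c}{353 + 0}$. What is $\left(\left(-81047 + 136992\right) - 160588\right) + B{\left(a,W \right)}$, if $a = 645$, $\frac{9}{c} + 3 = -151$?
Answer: $-104643 + \frac{\sqrt{1229448816345061}}{54362} \approx -1.04 \cdot 10^{5}$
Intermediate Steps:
$c = - \frac{9}{154}$ ($c = \frac{9}{-3 - 151} = \frac{9}{-154} = 9 \left(- \frac{1}{154}\right) = - \frac{9}{154} \approx -0.058442$)
$W = - \frac{22031}{54362}$ ($W = \frac{-143 - \frac{9}{154}}{353 + 0} = - \frac{22031}{154 \cdot 353} = \left(- \frac{22031}{154}\right) \frac{1}{353} = - \frac{22031}{54362} \approx -0.40526$)
$B{\left(y,l \right)} = \sqrt{l^{2} + y^{2}}$
$\left(\left(-81047 + 136992\right) - 160588\right) + B{\left(a,W \right)} = \left(\left(-81047 + 136992\right) - 160588\right) + \sqrt{\left(- \frac{22031}{54362}\right)^{2} + 645^{2}} = \left(55945 - 160588\right) + \sqrt{\frac{485364961}{2955227044} + 416025} = -104643 + \sqrt{\frac{1229448816345061}{2955227044}} = -104643 + \frac{\sqrt{1229448816345061}}{54362}$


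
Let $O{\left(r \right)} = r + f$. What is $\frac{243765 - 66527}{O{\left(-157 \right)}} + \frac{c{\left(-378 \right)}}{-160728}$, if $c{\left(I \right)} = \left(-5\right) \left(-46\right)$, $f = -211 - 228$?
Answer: $- \frac{3560905793}{11974236} \approx -297.38$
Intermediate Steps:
$f = -439$ ($f = -211 - 228 = -439$)
$c{\left(I \right)} = 230$
$O{\left(r \right)} = -439 + r$ ($O{\left(r \right)} = r - 439 = -439 + r$)
$\frac{243765 - 66527}{O{\left(-157 \right)}} + \frac{c{\left(-378 \right)}}{-160728} = \frac{243765 - 66527}{-439 - 157} + \frac{230}{-160728} = \frac{243765 - 66527}{-596} + 230 \left(- \frac{1}{160728}\right) = 177238 \left(- \frac{1}{596}\right) - \frac{115}{80364} = - \frac{88619}{298} - \frac{115}{80364} = - \frac{3560905793}{11974236}$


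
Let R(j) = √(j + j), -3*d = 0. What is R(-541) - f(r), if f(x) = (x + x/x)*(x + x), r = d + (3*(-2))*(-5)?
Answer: -1860 + I*√1082 ≈ -1860.0 + 32.894*I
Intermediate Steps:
d = 0 (d = -⅓*0 = 0)
R(j) = √2*√j (R(j) = √(2*j) = √2*√j)
r = 30 (r = 0 + (3*(-2))*(-5) = 0 - 6*(-5) = 0 + 30 = 30)
f(x) = 2*x*(1 + x) (f(x) = (x + 1)*(2*x) = (1 + x)*(2*x) = 2*x*(1 + x))
R(-541) - f(r) = √2*√(-541) - 2*30*(1 + 30) = √2*(I*√541) - 2*30*31 = I*√1082 - 1*1860 = I*√1082 - 1860 = -1860 + I*√1082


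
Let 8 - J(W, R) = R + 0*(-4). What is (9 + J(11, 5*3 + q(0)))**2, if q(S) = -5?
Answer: 49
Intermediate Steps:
J(W, R) = 8 - R (J(W, R) = 8 - (R + 0*(-4)) = 8 - (R + 0) = 8 - R)
(9 + J(11, 5*3 + q(0)))**2 = (9 + (8 - (5*3 - 5)))**2 = (9 + (8 - (15 - 5)))**2 = (9 + (8 - 1*10))**2 = (9 + (8 - 10))**2 = (9 - 2)**2 = 7**2 = 49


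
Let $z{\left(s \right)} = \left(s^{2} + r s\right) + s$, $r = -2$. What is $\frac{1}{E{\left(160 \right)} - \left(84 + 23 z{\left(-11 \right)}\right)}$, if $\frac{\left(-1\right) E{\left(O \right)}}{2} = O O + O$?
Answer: $- \frac{1}{54640} \approx -1.8302 \cdot 10^{-5}$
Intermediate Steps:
$z{\left(s \right)} = s^{2} - s$ ($z{\left(s \right)} = \left(s^{2} - 2 s\right) + s = s^{2} - s$)
$E{\left(O \right)} = - 2 O - 2 O^{2}$ ($E{\left(O \right)} = - 2 \left(O O + O\right) = - 2 \left(O^{2} + O\right) = - 2 \left(O + O^{2}\right) = - 2 O - 2 O^{2}$)
$\frac{1}{E{\left(160 \right)} - \left(84 + 23 z{\left(-11 \right)}\right)} = \frac{1}{\left(-2\right) 160 \left(1 + 160\right) - \left(84 + 23 \left(- 11 \left(-1 - 11\right)\right)\right)} = \frac{1}{\left(-2\right) 160 \cdot 161 - \left(84 + 23 \left(\left(-11\right) \left(-12\right)\right)\right)} = \frac{1}{-51520 - 3120} = \frac{1}{-54640} = - \frac{1}{54640}$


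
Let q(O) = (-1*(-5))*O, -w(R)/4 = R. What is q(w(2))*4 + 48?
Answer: -112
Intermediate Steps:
w(R) = -4*R
q(O) = 5*O
q(w(2))*4 + 48 = (5*(-4*2))*4 + 48 = (5*(-8))*4 + 48 = -40*4 + 48 = -160 + 48 = -112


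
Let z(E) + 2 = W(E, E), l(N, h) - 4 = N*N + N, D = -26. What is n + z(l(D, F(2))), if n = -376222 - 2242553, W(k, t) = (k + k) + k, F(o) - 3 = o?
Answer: -2616815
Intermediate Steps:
F(o) = 3 + o
l(N, h) = 4 + N + N² (l(N, h) = 4 + (N*N + N) = 4 + (N² + N) = 4 + (N + N²) = 4 + N + N²)
W(k, t) = 3*k (W(k, t) = 2*k + k = 3*k)
z(E) = -2 + 3*E
n = -2618775
n + z(l(D, F(2))) = -2618775 + (-2 + 3*(4 - 26 + (-26)²)) = -2618775 + (-2 + 3*(4 - 26 + 676)) = -2618775 + (-2 + 3*654) = -2618775 + (-2 + 1962) = -2618775 + 1960 = -2616815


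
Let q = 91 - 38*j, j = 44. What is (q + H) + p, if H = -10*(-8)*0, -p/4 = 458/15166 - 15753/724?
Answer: -2050669660/1372523 ≈ -1494.1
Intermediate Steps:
p = 119289203/1372523 (p = -4*(458/15166 - 15753/724) = -4*(458*(1/15166) - 15753*1/724) = -4*(229/7583 - 15753/724) = -4*(-119289203/5490092) = 119289203/1372523 ≈ 86.912)
q = -1581 (q = 91 - 38*44 = 91 - 1672 = -1581)
H = 0 (H = 80*0 = 0)
(q + H) + p = (-1581 + 0) + 119289203/1372523 = -1581 + 119289203/1372523 = -2050669660/1372523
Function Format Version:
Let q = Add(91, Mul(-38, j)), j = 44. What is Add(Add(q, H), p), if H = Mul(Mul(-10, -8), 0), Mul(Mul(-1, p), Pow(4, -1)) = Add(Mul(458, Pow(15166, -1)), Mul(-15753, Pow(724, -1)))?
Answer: Rational(-2050669660, 1372523) ≈ -1494.1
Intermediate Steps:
p = Rational(119289203, 1372523) (p = Mul(-4, Add(Mul(458, Pow(15166, -1)), Mul(-15753, Pow(724, -1)))) = Mul(-4, Add(Mul(458, Rational(1, 15166)), Mul(-15753, Rational(1, 724)))) = Mul(-4, Add(Rational(229, 7583), Rational(-15753, 724))) = Mul(-4, Rational(-119289203, 5490092)) = Rational(119289203, 1372523) ≈ 86.912)
q = -1581 (q = Add(91, Mul(-38, 44)) = Add(91, -1672) = -1581)
H = 0 (H = Mul(80, 0) = 0)
Add(Add(q, H), p) = Add(Add(-1581, 0), Rational(119289203, 1372523)) = Add(-1581, Rational(119289203, 1372523)) = Rational(-2050669660, 1372523)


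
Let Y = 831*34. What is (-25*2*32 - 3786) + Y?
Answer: 22868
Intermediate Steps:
Y = 28254
(-25*2*32 - 3786) + Y = (-25*2*32 - 3786) + 28254 = (-50*32 - 3786) + 28254 = (-1600 - 3786) + 28254 = -5386 + 28254 = 22868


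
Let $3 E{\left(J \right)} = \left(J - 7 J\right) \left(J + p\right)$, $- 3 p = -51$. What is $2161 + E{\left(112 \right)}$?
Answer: $-26735$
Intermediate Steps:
$p = 17$ ($p = \left(- \frac{1}{3}\right) \left(-51\right) = 17$)
$E{\left(J \right)} = - 2 J \left(17 + J\right)$ ($E{\left(J \right)} = \frac{\left(J - 7 J\right) \left(J + 17\right)}{3} = \frac{- 6 J \left(17 + J\right)}{3} = \frac{\left(-6\right) J \left(17 + J\right)}{3} = - 2 J \left(17 + J\right)$)
$2161 + E{\left(112 \right)} = 2161 - 224 \left(17 + 112\right) = 2161 - 224 \cdot 129 = 2161 - 28896 = -26735$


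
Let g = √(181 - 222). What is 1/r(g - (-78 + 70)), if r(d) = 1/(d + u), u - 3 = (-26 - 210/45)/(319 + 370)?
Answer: 22645/2067 + I*√41 ≈ 10.955 + 6.4031*I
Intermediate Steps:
u = 6109/2067 (u = 3 + (-26 - 210/45)/(319 + 370) = 3 + (-26 - 210*1/45)/689 = 3 + (-26 - 14/3)*(1/689) = 3 - 92/3*1/689 = 3 - 92/2067 = 6109/2067 ≈ 2.9555)
g = I*√41 (g = √(-41) = I*√41 ≈ 6.4031*I)
r(d) = 1/(6109/2067 + d) (r(d) = 1/(d + 6109/2067) = 1/(6109/2067 + d))
1/r(g - (-78 + 70)) = 1/(2067/(6109 + 2067*(I*√41 - (-78 + 70)))) = 1/(2067/(6109 + 2067*(I*√41 - 1*(-8)))) = 1/(2067/(6109 + 2067*(I*√41 + 8))) = 1/(2067/(6109 + 2067*(8 + I*√41))) = 1/(2067/(6109 + (16536 + 2067*I*√41))) = 1/(2067/(22645 + 2067*I*√41)) = 22645/2067 + I*√41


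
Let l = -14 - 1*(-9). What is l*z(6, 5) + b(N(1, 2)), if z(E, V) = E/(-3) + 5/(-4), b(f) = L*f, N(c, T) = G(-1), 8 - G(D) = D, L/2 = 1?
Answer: 137/4 ≈ 34.250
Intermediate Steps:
L = 2 (L = 2*1 = 2)
G(D) = 8 - D
N(c, T) = 9 (N(c, T) = 8 - 1*(-1) = 8 + 1 = 9)
l = -5 (l = -14 + 9 = -5)
b(f) = 2*f
z(E, V) = -5/4 - E/3 (z(E, V) = E*(-⅓) + 5*(-¼) = -E/3 - 5/4 = -5/4 - E/3)
l*z(6, 5) + b(N(1, 2)) = -5*(-5/4 - ⅓*6) + 2*9 = -5*(-5/4 - 2) + 18 = -5*(-13/4) + 18 = 65/4 + 18 = 137/4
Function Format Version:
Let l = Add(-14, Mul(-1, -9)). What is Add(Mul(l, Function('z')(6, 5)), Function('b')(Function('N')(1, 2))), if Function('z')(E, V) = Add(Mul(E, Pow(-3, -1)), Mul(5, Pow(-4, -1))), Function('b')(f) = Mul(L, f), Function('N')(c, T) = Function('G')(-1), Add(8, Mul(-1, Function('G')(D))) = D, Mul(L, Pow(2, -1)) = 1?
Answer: Rational(137, 4) ≈ 34.250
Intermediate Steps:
L = 2 (L = Mul(2, 1) = 2)
Function('G')(D) = Add(8, Mul(-1, D))
Function('N')(c, T) = 9 (Function('N')(c, T) = Add(8, Mul(-1, -1)) = Add(8, 1) = 9)
l = -5 (l = Add(-14, 9) = -5)
Function('b')(f) = Mul(2, f)
Function('z')(E, V) = Add(Rational(-5, 4), Mul(Rational(-1, 3), E)) (Function('z')(E, V) = Add(Mul(E, Rational(-1, 3)), Mul(5, Rational(-1, 4))) = Add(Mul(Rational(-1, 3), E), Rational(-5, 4)) = Add(Rational(-5, 4), Mul(Rational(-1, 3), E)))
Add(Mul(l, Function('z')(6, 5)), Function('b')(Function('N')(1, 2))) = Add(Mul(-5, Add(Rational(-5, 4), Mul(Rational(-1, 3), 6))), Mul(2, 9)) = Add(Mul(-5, Add(Rational(-5, 4), -2)), 18) = Add(Mul(-5, Rational(-13, 4)), 18) = Add(Rational(65, 4), 18) = Rational(137, 4)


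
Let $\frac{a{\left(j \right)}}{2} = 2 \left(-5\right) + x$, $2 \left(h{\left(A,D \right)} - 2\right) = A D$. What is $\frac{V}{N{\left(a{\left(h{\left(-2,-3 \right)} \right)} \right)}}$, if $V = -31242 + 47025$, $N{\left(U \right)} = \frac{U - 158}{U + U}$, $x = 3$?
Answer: $\frac{110481}{43} \approx 2569.3$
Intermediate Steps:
$h{\left(A,D \right)} = 2 + \frac{A D}{2}$
$a{\left(j \right)} = -14$ ($a{\left(j \right)} = 2 \left(2 \left(-5\right) + 3\right) = 2 \left(-10 + 3\right) = 2 \left(-7\right) = -14$)
$N{\left(U \right)} = \frac{-158 + U}{2 U}$
$V = 15783$
$\frac{V}{N{\left(a{\left(h{\left(-2,-3 \right)} \right)} \right)}} = \frac{15783}{\frac{1}{2} \frac{1}{-14} \left(-158 - 14\right)} = \frac{15783}{\frac{1}{2} \left(- \frac{1}{14}\right) \left(-172\right)} = \frac{15783}{\frac{43}{7}} = 15783 \cdot \frac{7}{43} = \frac{110481}{43}$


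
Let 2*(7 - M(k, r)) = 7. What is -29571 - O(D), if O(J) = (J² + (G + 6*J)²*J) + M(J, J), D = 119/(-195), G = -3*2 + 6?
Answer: -146155544239/4943250 ≈ -29567.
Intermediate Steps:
G = 0 (G = -6 + 6 = 0)
M(k, r) = 7/2 (M(k, r) = 7 - ½*7 = 7 - 7/2 = 7/2)
D = -119/195 (D = 119*(-1/195) = -119/195 ≈ -0.61026)
O(J) = 7/2 + J² + 36*J³ (O(J) = (J² + (0 + 6*J)²*J) + 7/2 = (J² + (6*J)²*J) + 7/2 = (J² + (36*J²)*J) + 7/2 = (J² + 36*J³) + 7/2 = 7/2 + J² + 36*J³)
-29571 - O(D) = -29571 - (7/2 + (-119/195)² + 36*(-119/195)³) = -29571 - (7/2 + 14161/38025 + 36*(-1685159/7414875)) = -29571 - (7/2 + 14161/38025 - 6740636/823875) = -29571 - 1*(-21301511/4943250) = -29571 + 21301511/4943250 = -146155544239/4943250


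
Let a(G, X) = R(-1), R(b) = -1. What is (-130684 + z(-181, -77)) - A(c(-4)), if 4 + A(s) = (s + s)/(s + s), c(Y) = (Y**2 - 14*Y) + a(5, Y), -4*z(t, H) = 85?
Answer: -522809/4 ≈ -1.3070e+5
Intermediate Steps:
a(G, X) = -1
z(t, H) = -85/4 (z(t, H) = -1/4*85 = -85/4)
c(Y) = -1 + Y**2 - 14*Y (c(Y) = (Y**2 - 14*Y) - 1 = -1 + Y**2 - 14*Y)
A(s) = -3 (A(s) = -4 + (s + s)/(s + s) = -4 + (2*s)/((2*s)) = -4 + (2*s)*(1/(2*s)) = -4 + 1 = -3)
(-130684 + z(-181, -77)) - A(c(-4)) = (-130684 - 85/4) - 1*(-3) = -522821/4 + 3 = -522809/4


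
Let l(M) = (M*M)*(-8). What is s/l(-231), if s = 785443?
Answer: -785443/426888 ≈ -1.8399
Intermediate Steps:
l(M) = -8*M**2 (l(M) = M**2*(-8) = -8*M**2)
s/l(-231) = 785443/((-8*(-231)**2)) = 785443/((-8*53361)) = 785443/(-426888) = 785443*(-1/426888) = -785443/426888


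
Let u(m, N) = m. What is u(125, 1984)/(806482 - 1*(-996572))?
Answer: 125/1803054 ≈ 6.9327e-5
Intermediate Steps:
u(125, 1984)/(806482 - 1*(-996572)) = 125/(806482 - 1*(-996572)) = 125/(806482 + 996572) = 125/1803054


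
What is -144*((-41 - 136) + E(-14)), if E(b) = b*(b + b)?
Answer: -30960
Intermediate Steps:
E(b) = 2*b**2 (E(b) = b*(2*b) = 2*b**2)
-144*((-41 - 136) + E(-14)) = -144*((-41 - 136) + 2*(-14)**2) = -144*(-177 + 2*196) = -144*(-177 + 392) = -144*215 = -30960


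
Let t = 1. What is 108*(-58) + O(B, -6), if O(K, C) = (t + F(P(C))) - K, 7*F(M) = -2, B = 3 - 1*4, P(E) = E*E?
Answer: -43836/7 ≈ -6262.3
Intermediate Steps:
P(E) = E²
B = -1 (B = 3 - 4 = -1)
F(M) = -2/7 (F(M) = (⅐)*(-2) = -2/7)
O(K, C) = 5/7 - K (O(K, C) = (1 - 2/7) - K = 5/7 - K)
108*(-58) + O(B, -6) = 108*(-58) + (5/7 - 1*(-1)) = -6264 + (5/7 + 1) = -6264 + 12/7 = -43836/7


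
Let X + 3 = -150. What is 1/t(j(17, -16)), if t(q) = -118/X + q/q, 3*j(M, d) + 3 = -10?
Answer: 153/271 ≈ 0.56458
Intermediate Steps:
X = -153 (X = -3 - 150 = -153)
j(M, d) = -13/3 (j(M, d) = -1 + (⅓)*(-10) = -1 - 10/3 = -13/3)
t(q) = 271/153 (t(q) = -118/(-153) + q/q = -118*(-1/153) + 1 = 118/153 + 1 = 271/153)
1/t(j(17, -16)) = 1/(271/153) = 153/271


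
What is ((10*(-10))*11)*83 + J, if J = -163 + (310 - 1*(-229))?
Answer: -90924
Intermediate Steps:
J = 376 (J = -163 + (310 + 229) = -163 + 539 = 376)
((10*(-10))*11)*83 + J = ((10*(-10))*11)*83 + 376 = -100*11*83 + 376 = -1100*83 + 376 = -91300 + 376 = -90924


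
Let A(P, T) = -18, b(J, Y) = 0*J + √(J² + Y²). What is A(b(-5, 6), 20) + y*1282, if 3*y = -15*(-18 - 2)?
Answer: 128182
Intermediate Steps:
b(J, Y) = √(J² + Y²) (b(J, Y) = 0 + √(J² + Y²) = √(J² + Y²))
y = 100 (y = (-15*(-18 - 2))/3 = (-15*(-20))/3 = (⅓)*300 = 100)
A(b(-5, 6), 20) + y*1282 = -18 + 100*1282 = -18 + 128200 = 128182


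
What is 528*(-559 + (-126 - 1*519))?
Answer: -635712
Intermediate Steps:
528*(-559 + (-126 - 1*519)) = 528*(-559 + (-126 - 519)) = 528*(-559 - 645) = 528*(-1204) = -635712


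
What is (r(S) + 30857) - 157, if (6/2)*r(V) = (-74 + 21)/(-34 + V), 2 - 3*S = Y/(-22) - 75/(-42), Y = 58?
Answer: 468766462/15269 ≈ 30701.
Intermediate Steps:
S = 439/462 (S = ⅔ - (58/(-22) - 75/(-42))/3 = ⅔ - (58*(-1/22) - 75*(-1/42))/3 = ⅔ - (-29/11 + 25/14)/3 = ⅔ - ⅓*(-131/154) = ⅔ + 131/462 = 439/462 ≈ 0.95022)
r(V) = -53/(3*(-34 + V)) (r(V) = ((-74 + 21)/(-34 + V))/3 = (-53/(-34 + V))/3 = -53/(3*(-34 + V)))
(r(S) + 30857) - 157 = (-53/(-102 + 3*(439/462)) + 30857) - 157 = (-53/(-102 + 439/154) + 30857) - 157 = (-53/(-15269/154) + 30857) - 157 = (-53*(-154/15269) + 30857) - 157 = (8162/15269 + 30857) - 157 = 471163695/15269 - 157 = 468766462/15269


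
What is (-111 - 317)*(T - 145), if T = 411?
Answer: -113848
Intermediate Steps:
(-111 - 317)*(T - 145) = (-111 - 317)*(411 - 145) = -428*266 = -113848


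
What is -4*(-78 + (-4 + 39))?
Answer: 172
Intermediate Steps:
-4*(-78 + (-4 + 39)) = -4*(-78 + 35) = -4*(-43) = 172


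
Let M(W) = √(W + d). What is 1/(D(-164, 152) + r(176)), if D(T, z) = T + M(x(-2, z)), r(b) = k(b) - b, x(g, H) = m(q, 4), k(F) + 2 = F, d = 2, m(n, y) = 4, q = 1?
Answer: -83/13775 - √6/27550 ≈ -0.0061143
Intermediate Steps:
k(F) = -2 + F
x(g, H) = 4
M(W) = √(2 + W) (M(W) = √(W + 2) = √(2 + W))
r(b) = -2 (r(b) = (-2 + b) - b = -2)
D(T, z) = T + √6 (D(T, z) = T + √(2 + 4) = T + √6)
1/(D(-164, 152) + r(176)) = 1/((-164 + √6) - 2) = 1/(-166 + √6)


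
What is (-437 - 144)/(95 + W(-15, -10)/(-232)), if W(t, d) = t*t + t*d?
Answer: -19256/3095 ≈ -6.2216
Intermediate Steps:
W(t, d) = t**2 + d*t
(-437 - 144)/(95 + W(-15, -10)/(-232)) = (-437 - 144)/(95 - 15*(-10 - 15)/(-232)) = -581/(95 - 15*(-25)*(-1/232)) = -581/(95 + 375*(-1/232)) = -581/(95 - 375/232) = -581/21665/232 = -581*232/21665 = -19256/3095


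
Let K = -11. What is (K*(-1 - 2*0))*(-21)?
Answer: -231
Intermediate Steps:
(K*(-1 - 2*0))*(-21) = -11*(-1 - 2*0)*(-21) = -11*(-1 + 0)*(-21) = -11*(-1)*(-21) = 11*(-21) = -231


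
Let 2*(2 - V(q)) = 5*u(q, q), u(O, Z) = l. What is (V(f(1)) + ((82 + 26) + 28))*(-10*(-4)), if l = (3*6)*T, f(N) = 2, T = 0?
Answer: 5520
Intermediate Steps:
l = 0 (l = (3*6)*0 = 18*0 = 0)
u(O, Z) = 0
V(q) = 2 (V(q) = 2 - 5*0/2 = 2 - ½*0 = 2 + 0 = 2)
(V(f(1)) + ((82 + 26) + 28))*(-10*(-4)) = (2 + ((82 + 26) + 28))*(-10*(-4)) = (2 + (108 + 28))*40 = (2 + 136)*40 = 138*40 = 5520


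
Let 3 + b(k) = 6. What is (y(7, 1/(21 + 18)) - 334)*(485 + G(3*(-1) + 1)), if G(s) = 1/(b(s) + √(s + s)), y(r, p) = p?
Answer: -82161700/507 + 26050*I/507 ≈ -1.6205e+5 + 51.381*I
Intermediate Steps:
b(k) = 3 (b(k) = -3 + 6 = 3)
G(s) = 1/(3 + √2*√s) (G(s) = 1/(3 + √(s + s)) = 1/(3 + √(2*s)) = 1/(3 + √2*√s))
(y(7, 1/(21 + 18)) - 334)*(485 + G(3*(-1) + 1)) = (1/(21 + 18) - 334)*(485 + 1/(3 + √2*√(3*(-1) + 1))) = (1/39 - 334)*(485 + 1/(3 + √2*√(-3 + 1))) = (1/39 - 334)*(485 + 1/(3 + √2*√(-2))) = -13025*(485 + 1/(3 + √2*(I*√2)))/39 = -13025*(485 + 1/(3 + 2*I))/39 = -13025*(485 + (3 - 2*I)/13)/39 = -6317125/39 - 13025*(3 - 2*I)/507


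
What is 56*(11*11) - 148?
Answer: 6628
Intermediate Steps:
56*(11*11) - 148 = 56*121 - 148 = 6776 - 148 = 6628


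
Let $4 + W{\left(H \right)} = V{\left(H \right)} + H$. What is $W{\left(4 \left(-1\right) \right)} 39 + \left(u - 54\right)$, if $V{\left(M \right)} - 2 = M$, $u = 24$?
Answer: $-420$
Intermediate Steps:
$V{\left(M \right)} = 2 + M$
$W{\left(H \right)} = -2 + 2 H$ ($W{\left(H \right)} = -4 + \left(\left(2 + H\right) + H\right) = -4 + \left(2 + 2 H\right) = -2 + 2 H$)
$W{\left(4 \left(-1\right) \right)} 39 + \left(u - 54\right) = \left(-2 + 2 \cdot 4 \left(-1\right)\right) 39 + \left(24 - 54\right) = \left(-2 + 2 \left(-4\right)\right) 39 - 30 = \left(-2 - 8\right) 39 - 30 = \left(-10\right) 39 - 30 = -390 - 30 = -420$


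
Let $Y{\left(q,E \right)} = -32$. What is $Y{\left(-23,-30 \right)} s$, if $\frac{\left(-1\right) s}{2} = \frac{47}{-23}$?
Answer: $- \frac{3008}{23} \approx -130.78$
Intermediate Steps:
$s = \frac{94}{23}$ ($s = - 2 \frac{47}{-23} = - 2 \cdot 47 \left(- \frac{1}{23}\right) = \left(-2\right) \left(- \frac{47}{23}\right) = \frac{94}{23} \approx 4.087$)
$Y{\left(-23,-30 \right)} s = \left(-32\right) \frac{94}{23} = - \frac{3008}{23}$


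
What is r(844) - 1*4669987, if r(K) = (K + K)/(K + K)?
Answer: -4669986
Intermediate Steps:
r(K) = 1 (r(K) = (2*K)/((2*K)) = (2*K)*(1/(2*K)) = 1)
r(844) - 1*4669987 = 1 - 1*4669987 = 1 - 4669987 = -4669986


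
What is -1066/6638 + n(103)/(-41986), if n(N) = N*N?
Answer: -57589809/139351534 ≈ -0.41327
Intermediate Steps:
n(N) = N**2
-1066/6638 + n(103)/(-41986) = -1066/6638 + 103**2/(-41986) = -1066*1/6638 + 10609*(-1/41986) = -533/3319 - 10609/41986 = -57589809/139351534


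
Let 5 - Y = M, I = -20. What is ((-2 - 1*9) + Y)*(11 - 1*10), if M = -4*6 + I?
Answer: 38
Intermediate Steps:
M = -44 (M = -4*6 - 20 = -24 - 20 = -44)
Y = 49 (Y = 5 - 1*(-44) = 5 + 44 = 49)
((-2 - 1*9) + Y)*(11 - 1*10) = ((-2 - 1*9) + 49)*(11 - 1*10) = ((-2 - 9) + 49)*(11 - 10) = (-11 + 49)*1 = 38*1 = 38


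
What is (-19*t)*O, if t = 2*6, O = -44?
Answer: 10032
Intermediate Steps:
t = 12
(-19*t)*O = -19*12*(-44) = -228*(-44) = 10032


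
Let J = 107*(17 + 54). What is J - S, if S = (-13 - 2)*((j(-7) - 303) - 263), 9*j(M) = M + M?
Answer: -2749/3 ≈ -916.33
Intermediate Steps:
j(M) = 2*M/9 (j(M) = (M + M)/9 = (2*M)/9 = 2*M/9)
S = 25540/3 (S = (-13 - 2)*(((2/9)*(-7) - 303) - 263) = -15*((-14/9 - 303) - 263) = -15*(-2741/9 - 263) = -15*(-5108/9) = 25540/3 ≈ 8513.3)
J = 7597 (J = 107*71 = 7597)
J - S = 7597 - 1*25540/3 = 7597 - 25540/3 = -2749/3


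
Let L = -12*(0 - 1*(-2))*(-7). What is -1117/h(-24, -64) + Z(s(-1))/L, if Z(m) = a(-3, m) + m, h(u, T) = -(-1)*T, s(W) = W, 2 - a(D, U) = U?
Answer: 23473/1344 ≈ 17.465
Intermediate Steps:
a(D, U) = 2 - U
h(u, T) = T
L = 168 (L = -12*(0 + 2)*(-7) = -12*2*(-7) = -24*(-7) = 168)
Z(m) = 2 (Z(m) = (2 - m) + m = 2)
-1117/h(-24, -64) + Z(s(-1))/L = -1117/(-64) + 2/168 = -1117*(-1/64) + 2*(1/168) = 1117/64 + 1/84 = 23473/1344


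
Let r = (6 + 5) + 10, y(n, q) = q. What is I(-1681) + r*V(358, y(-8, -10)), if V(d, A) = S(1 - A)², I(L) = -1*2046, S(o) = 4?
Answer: -1710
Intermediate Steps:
I(L) = -2046
V(d, A) = 16 (V(d, A) = 4² = 16)
r = 21 (r = 11 + 10 = 21)
I(-1681) + r*V(358, y(-8, -10)) = -2046 + 21*16 = -2046 + 336 = -1710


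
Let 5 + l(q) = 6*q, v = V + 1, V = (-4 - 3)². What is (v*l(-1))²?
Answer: 302500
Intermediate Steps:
V = 49 (V = (-7)² = 49)
v = 50 (v = 49 + 1 = 50)
l(q) = -5 + 6*q
(v*l(-1))² = (50*(-5 + 6*(-1)))² = (50*(-5 - 6))² = (50*(-11))² = (-550)² = 302500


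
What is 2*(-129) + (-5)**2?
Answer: -233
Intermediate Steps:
2*(-129) + (-5)**2 = -258 + 25 = -233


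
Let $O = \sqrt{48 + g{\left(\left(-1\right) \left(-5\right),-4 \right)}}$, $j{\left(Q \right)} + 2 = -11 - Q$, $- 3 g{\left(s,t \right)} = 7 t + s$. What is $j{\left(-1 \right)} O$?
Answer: $- 4 \sqrt{501} \approx -89.532$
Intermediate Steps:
$g{\left(s,t \right)} = - \frac{7 t}{3} - \frac{s}{3}$ ($g{\left(s,t \right)} = - \frac{7 t + s}{3} = - \frac{s + 7 t}{3} = - \frac{7 t}{3} - \frac{s}{3}$)
$j{\left(Q \right)} = -13 - Q$ ($j{\left(Q \right)} = -2 - \left(11 + Q\right) = -13 - Q$)
$O = \frac{\sqrt{501}}{3}$ ($O = \sqrt{48 - \left(- \frac{28}{3} + \frac{\left(-1\right) \left(-5\right)}{3}\right)} = \sqrt{48 + \left(\frac{28}{3} - \frac{5}{3}\right)} = \sqrt{48 + \frac{23}{3}} = \sqrt{\frac{167}{3}} = \frac{\sqrt{501}}{3} \approx 7.461$)
$j{\left(-1 \right)} O = \left(-13 - -1\right) \frac{\sqrt{501}}{3} = \left(-13 + 1\right) \frac{\sqrt{501}}{3} = - 12 \frac{\sqrt{501}}{3} = - 4 \sqrt{501}$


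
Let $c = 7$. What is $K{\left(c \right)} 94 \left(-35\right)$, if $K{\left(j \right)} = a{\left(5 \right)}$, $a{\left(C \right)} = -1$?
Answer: $3290$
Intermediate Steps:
$K{\left(j \right)} = -1$
$K{\left(c \right)} 94 \left(-35\right) = \left(-1\right) 94 \left(-35\right) = \left(-94\right) \left(-35\right) = 3290$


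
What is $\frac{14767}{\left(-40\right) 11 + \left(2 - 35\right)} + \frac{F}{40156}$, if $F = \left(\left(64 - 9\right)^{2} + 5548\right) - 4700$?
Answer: $- \frac{591151723}{18993788} \approx -31.123$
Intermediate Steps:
$F = 3873$ ($F = \left(55^{2} + 5548\right) - 4700 = \left(3025 + 5548\right) - 4700 = 8573 - 4700 = 3873$)
$\frac{14767}{\left(-40\right) 11 + \left(2 - 35\right)} + \frac{F}{40156} = \frac{14767}{\left(-40\right) 11 + \left(2 - 35\right)} + \frac{3873}{40156} = \frac{14767}{-440 + \left(2 - 35\right)} + 3873 \cdot \frac{1}{40156} = \frac{14767}{-440 - 33} + \frac{3873}{40156} = \frac{14767}{-473} + \frac{3873}{40156} = 14767 \left(- \frac{1}{473}\right) + \frac{3873}{40156} = - \frac{14767}{473} + \frac{3873}{40156} = - \frac{591151723}{18993788}$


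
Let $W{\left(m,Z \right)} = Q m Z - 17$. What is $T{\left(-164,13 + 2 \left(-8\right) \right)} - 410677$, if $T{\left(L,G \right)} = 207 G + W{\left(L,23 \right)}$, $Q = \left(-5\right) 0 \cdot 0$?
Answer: $-411315$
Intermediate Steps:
$Q = 0$ ($Q = 0 \cdot 0 = 0$)
$W{\left(m,Z \right)} = -17$ ($W{\left(m,Z \right)} = 0 m Z - 17 = 0 Z - 17 = 0 - 17 = -17$)
$T{\left(L,G \right)} = -17 + 207 G$ ($T{\left(L,G \right)} = 207 G - 17 = -17 + 207 G$)
$T{\left(-164,13 + 2 \left(-8\right) \right)} - 410677 = \left(-17 + 207 \left(13 + 2 \left(-8\right)\right)\right) - 410677 = \left(-17 + 207 \left(13 - 16\right)\right) - 410677 = \left(-17 + 207 \left(-3\right)\right) - 410677 = \left(-17 - 621\right) - 410677 = -638 - 410677 = -411315$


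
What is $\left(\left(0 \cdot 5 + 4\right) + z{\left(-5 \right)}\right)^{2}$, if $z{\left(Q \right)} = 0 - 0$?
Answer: $16$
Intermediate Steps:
$z{\left(Q \right)} = 0$ ($z{\left(Q \right)} = 0 + 0 = 0$)
$\left(\left(0 \cdot 5 + 4\right) + z{\left(-5 \right)}\right)^{2} = \left(\left(0 \cdot 5 + 4\right) + 0\right)^{2} = \left(\left(0 + 4\right) + 0\right)^{2} = \left(4 + 0\right)^{2} = 4^{2} = 16$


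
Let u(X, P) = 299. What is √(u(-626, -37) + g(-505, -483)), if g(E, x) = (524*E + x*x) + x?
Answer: I*√31515 ≈ 177.52*I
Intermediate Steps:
g(E, x) = x + x² + 524*E (g(E, x) = (524*E + x²) + x = (x² + 524*E) + x = x + x² + 524*E)
√(u(-626, -37) + g(-505, -483)) = √(299 + (-483 + (-483)² + 524*(-505))) = √(299 + (-483 + 233289 - 264620)) = √(299 - 31814) = √(-31515) = I*√31515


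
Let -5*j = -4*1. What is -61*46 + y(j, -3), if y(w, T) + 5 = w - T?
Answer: -14036/5 ≈ -2807.2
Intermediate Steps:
j = ⅘ (j = -(-4)/5 = -⅕*(-4) = ⅘ ≈ 0.80000)
y(w, T) = -5 + w - T (y(w, T) = -5 + (w - T) = -5 + w - T)
-61*46 + y(j, -3) = -61*46 + (-5 + ⅘ - 1*(-3)) = -2806 + (-5 + ⅘ + 3) = -2806 - 6/5 = -14036/5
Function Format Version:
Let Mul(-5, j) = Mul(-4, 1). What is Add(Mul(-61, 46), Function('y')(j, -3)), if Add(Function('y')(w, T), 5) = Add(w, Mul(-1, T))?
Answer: Rational(-14036, 5) ≈ -2807.2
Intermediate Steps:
j = Rational(4, 5) (j = Mul(Rational(-1, 5), Mul(-4, 1)) = Mul(Rational(-1, 5), -4) = Rational(4, 5) ≈ 0.80000)
Function('y')(w, T) = Add(-5, w, Mul(-1, T)) (Function('y')(w, T) = Add(-5, Add(w, Mul(-1, T))) = Add(-5, w, Mul(-1, T)))
Add(Mul(-61, 46), Function('y')(j, -3)) = Add(Mul(-61, 46), Add(-5, Rational(4, 5), Mul(-1, -3))) = Add(-2806, Add(-5, Rational(4, 5), 3)) = Add(-2806, Rational(-6, 5)) = Rational(-14036, 5)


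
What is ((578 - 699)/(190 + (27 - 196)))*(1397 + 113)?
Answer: -182710/21 ≈ -8700.5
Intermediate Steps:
((578 - 699)/(190 + (27 - 196)))*(1397 + 113) = -121/(190 - 169)*1510 = -121/21*1510 = -182710/21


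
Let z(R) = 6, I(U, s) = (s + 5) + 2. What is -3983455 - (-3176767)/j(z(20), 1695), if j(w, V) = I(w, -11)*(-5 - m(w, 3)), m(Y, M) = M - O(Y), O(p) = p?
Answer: -28690873/8 ≈ -3.5864e+6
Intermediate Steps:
I(U, s) = 7 + s (I(U, s) = (5 + s) + 2 = 7 + s)
m(Y, M) = M - Y
j(w, V) = 32 - 4*w (j(w, V) = (7 - 11)*(-5 - (3 - w)) = -4*(-5 + (-3 + w)) = -4*(-8 + w) = 32 - 4*w)
-3983455 - (-3176767)/j(z(20), 1695) = -3983455 - (-3176767)/(32 - 4*6) = -3983455 - (-3176767)/(32 - 24) = -3983455 - (-3176767)/8 = -3983455 - 1*(-3176767/8) = -3983455 + 3176767/8 = -28690873/8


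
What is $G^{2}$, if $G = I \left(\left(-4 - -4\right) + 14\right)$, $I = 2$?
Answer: $784$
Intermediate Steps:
$G = 28$ ($G = 2 \left(\left(-4 - -4\right) + 14\right) = 2 \left(\left(-4 + 4\right) + 14\right) = 2 \left(0 + 14\right) = 2 \cdot 14 = 28$)
$G^{2} = 28^{2} = 784$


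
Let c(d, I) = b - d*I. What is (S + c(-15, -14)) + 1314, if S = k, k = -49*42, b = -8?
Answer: -962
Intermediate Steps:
k = -2058
c(d, I) = -8 - I*d (c(d, I) = -8 - d*I = -8 - I*d)
S = -2058
(S + c(-15, -14)) + 1314 = (-2058 + (-8 - 1*(-14)*(-15))) + 1314 = (-2058 + (-8 - 210)) + 1314 = (-2058 - 218) + 1314 = -2276 + 1314 = -962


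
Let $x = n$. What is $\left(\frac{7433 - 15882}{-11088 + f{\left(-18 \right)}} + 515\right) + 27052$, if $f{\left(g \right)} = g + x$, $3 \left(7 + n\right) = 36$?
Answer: $\frac{18001748}{653} \approx 27568.0$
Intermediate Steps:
$n = 5$ ($n = -7 + \frac{1}{3} \cdot 36 = -7 + 12 = 5$)
$x = 5$
$f{\left(g \right)} = 5 + g$ ($f{\left(g \right)} = g + 5 = 5 + g$)
$\left(\frac{7433 - 15882}{-11088 + f{\left(-18 \right)}} + 515\right) + 27052 = \left(\frac{7433 - 15882}{-11088 + \left(5 - 18\right)} + 515\right) + 27052 = \left(- \frac{8449}{-11088 - 13} + 515\right) + 27052 = \left(- \frac{8449}{-11101} + 515\right) + 27052 = \left(\left(-8449\right) \left(- \frac{1}{11101}\right) + 515\right) + 27052 = \left(\frac{497}{653} + 515\right) + 27052 = \frac{336792}{653} + 27052 = \frac{18001748}{653}$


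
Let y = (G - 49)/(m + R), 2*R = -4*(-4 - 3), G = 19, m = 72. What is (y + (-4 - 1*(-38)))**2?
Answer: 2093809/1849 ≈ 1132.4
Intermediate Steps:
R = 14 (R = (-4*(-4 - 3))/2 = (-4*(-7))/2 = (1/2)*28 = 14)
y = -15/43 (y = (19 - 49)/(72 + 14) = -30/86 = -30*1/86 = -15/43 ≈ -0.34884)
(y + (-4 - 1*(-38)))**2 = (-15/43 + (-4 - 1*(-38)))**2 = (-15/43 + (-4 + 38))**2 = (-15/43 + 34)**2 = (1447/43)**2 = 2093809/1849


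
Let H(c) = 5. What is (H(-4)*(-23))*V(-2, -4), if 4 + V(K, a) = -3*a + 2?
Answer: -1150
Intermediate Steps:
V(K, a) = -2 - 3*a (V(K, a) = -4 + (-3*a + 2) = -4 + (2 - 3*a) = -2 - 3*a)
(H(-4)*(-23))*V(-2, -4) = (5*(-23))*(-2 - 3*(-4)) = -115*(-2 + 12) = -115*10 = -1150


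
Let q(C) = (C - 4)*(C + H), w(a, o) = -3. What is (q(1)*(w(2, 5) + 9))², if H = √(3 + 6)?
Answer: 5184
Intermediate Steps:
H = 3 (H = √9 = 3)
q(C) = (-4 + C)*(3 + C) (q(C) = (C - 4)*(C + 3) = (-4 + C)*(3 + C))
(q(1)*(w(2, 5) + 9))² = ((-12 + 1² - 1*1)*(-3 + 9))² = ((-12 + 1 - 1)*6)² = (-12*6)² = (-72)² = 5184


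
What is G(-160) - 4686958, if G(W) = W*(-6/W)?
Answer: -4686964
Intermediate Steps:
G(W) = -6
G(-160) - 4686958 = -6 - 4686958 = -4686964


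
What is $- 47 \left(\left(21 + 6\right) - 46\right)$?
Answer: $893$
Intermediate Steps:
$- 47 \left(\left(21 + 6\right) - 46\right) = - 47 \left(27 - 46\right) = \left(-47\right) \left(-19\right) = 893$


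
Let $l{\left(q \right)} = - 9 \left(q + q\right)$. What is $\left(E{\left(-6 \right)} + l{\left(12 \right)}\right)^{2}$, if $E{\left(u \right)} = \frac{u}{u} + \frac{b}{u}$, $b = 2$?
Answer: $\frac{417316}{9} \approx 46368.0$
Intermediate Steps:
$l{\left(q \right)} = - 18 q$ ($l{\left(q \right)} = - 9 \cdot 2 q = - 18 q$)
$E{\left(u \right)} = 1 + \frac{2}{u}$ ($E{\left(u \right)} = \frac{u}{u} + \frac{2}{u} = 1 + \frac{2}{u}$)
$\left(E{\left(-6 \right)} + l{\left(12 \right)}\right)^{2} = \left(\frac{2 - 6}{-6} - 216\right)^{2} = \left(\left(- \frac{1}{6}\right) \left(-4\right) - 216\right)^{2} = \left(\frac{2}{3} - 216\right)^{2} = \left(- \frac{646}{3}\right)^{2} = \frac{417316}{9}$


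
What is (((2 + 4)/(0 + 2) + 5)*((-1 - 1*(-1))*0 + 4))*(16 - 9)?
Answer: 224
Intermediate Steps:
(((2 + 4)/(0 + 2) + 5)*((-1 - 1*(-1))*0 + 4))*(16 - 9) = ((6/2 + 5)*((-1 + 1)*0 + 4))*7 = ((6*(½) + 5)*(0*0 + 4))*7 = ((3 + 5)*(0 + 4))*7 = (8*4)*7 = 32*7 = 224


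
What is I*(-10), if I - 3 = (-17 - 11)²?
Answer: -7870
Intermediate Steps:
I = 787 (I = 3 + (-17 - 11)² = 3 + (-28)² = 3 + 784 = 787)
I*(-10) = 787*(-10) = -7870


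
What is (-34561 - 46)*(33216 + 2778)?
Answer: -1245644358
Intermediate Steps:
(-34561 - 46)*(33216 + 2778) = -34607*35994 = -1245644358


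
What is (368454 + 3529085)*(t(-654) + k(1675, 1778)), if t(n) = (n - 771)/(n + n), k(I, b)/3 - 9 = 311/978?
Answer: 8044750450801/71068 ≈ 1.1320e+8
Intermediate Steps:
k(I, b) = 9113/326 (k(I, b) = 27 + 3*(311/978) = 27 + 311/326 = 9113/326)
t(n) = (-771 + n)/(2*n) (t(n) = (-771 + n)/((2*n)) = (-771 + n)*(1/(2*n)) = (-771 + n)/(2*n))
(368454 + 3529085)*(t(-654) + k(1675, 1778)) = (368454 + 3529085)*((1/2)*(-771 - 654)/(-654) + 9113/326) = 3897539*((1/2)*(-1/654)*(-1425) + 9113/326) = 3897539*(475/436 + 9113/326) = 3897539*(2064059/71068) = 8044750450801/71068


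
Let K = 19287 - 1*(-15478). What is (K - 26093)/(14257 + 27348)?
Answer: 8672/41605 ≈ 0.20844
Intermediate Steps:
K = 34765 (K = 19287 + 15478 = 34765)
(K - 26093)/(14257 + 27348) = (34765 - 26093)/(14257 + 27348) = 8672/41605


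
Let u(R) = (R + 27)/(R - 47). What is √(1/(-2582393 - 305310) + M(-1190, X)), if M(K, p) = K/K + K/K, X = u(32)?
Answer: √98684345235/222131 ≈ 1.4142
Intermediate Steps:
u(R) = (27 + R)/(-47 + R)
X = -59/15 (X = (27 + 32)/(-47 + 32) = 59/(-15) = -1/15*59 = -59/15 ≈ -3.9333)
M(K, p) = 2 (M(K, p) = 1 + 1 = 2)
√(1/(-2582393 - 305310) + M(-1190, X)) = √(1/(-2582393 - 305310) + 2) = √(1/(-2887703) + 2) = √(-1/2887703 + 2) = √(5775405/2887703) = √98684345235/222131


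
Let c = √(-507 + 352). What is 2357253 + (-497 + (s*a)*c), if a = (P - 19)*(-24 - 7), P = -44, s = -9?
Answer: 2356756 - 17577*I*√155 ≈ 2.3568e+6 - 2.1883e+5*I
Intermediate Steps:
a = 1953 (a = (-44 - 19)*(-24 - 7) = -63*(-31) = 1953)
c = I*√155 (c = √(-155) = I*√155 ≈ 12.45*I)
2357253 + (-497 + (s*a)*c) = 2357253 + (-497 + (-9*1953)*(I*√155)) = 2357253 + (-497 - 17577*I*√155) = 2356756 - 17577*I*√155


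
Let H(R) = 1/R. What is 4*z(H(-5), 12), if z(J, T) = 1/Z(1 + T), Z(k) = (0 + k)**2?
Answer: 4/169 ≈ 0.023669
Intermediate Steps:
H(R) = 1/R
Z(k) = k**2
z(J, T) = (1 + T)**(-2) (z(J, T) = 1/((1 + T)**2) = (1 + T)**(-2))
4*z(H(-5), 12) = 4/(1 + 12)**2 = 4/13**2 = 4*(1/169) = 4/169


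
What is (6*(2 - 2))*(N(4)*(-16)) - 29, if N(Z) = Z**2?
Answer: -29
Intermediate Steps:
(6*(2 - 2))*(N(4)*(-16)) - 29 = (6*(2 - 2))*(4**2*(-16)) - 29 = (6*0)*(16*(-16)) - 29 = 0*(-256) - 29 = 0 - 29 = -29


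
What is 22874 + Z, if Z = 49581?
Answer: 72455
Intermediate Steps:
22874 + Z = 22874 + 49581 = 72455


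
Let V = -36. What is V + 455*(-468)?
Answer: -212976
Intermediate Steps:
V + 455*(-468) = -36 + 455*(-468) = -36 - 212940 = -212976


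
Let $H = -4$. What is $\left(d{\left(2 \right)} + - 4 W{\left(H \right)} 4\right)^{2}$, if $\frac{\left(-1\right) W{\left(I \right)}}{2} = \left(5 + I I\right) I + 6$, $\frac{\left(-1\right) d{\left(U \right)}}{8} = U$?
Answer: $6310144$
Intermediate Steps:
$d{\left(U \right)} = - 8 U$
$W{\left(I \right)} = -12 - 2 I \left(5 + I^{2}\right)$ ($W{\left(I \right)} = - 2 \left(\left(5 + I I\right) I + 6\right) = - 2 \left(\left(5 + I^{2}\right) I + 6\right) = - 2 \left(I \left(5 + I^{2}\right) + 6\right) = - 2 \left(6 + I \left(5 + I^{2}\right)\right) = -12 - 2 I \left(5 + I^{2}\right)$)
$\left(d{\left(2 \right)} + - 4 W{\left(H \right)} 4\right)^{2} = \left(\left(-8\right) 2 + - 4 \left(-12 - -40 - 2 \left(-4\right)^{3}\right) 4\right)^{2} = \left(-16 + - 4 \left(-12 + 40 - -128\right) 4\right)^{2} = \left(-16 + - 4 \left(-12 + 40 + 128\right) 4\right)^{2} = \left(-16 + \left(-4\right) 156 \cdot 4\right)^{2} = \left(-16 - 2496\right)^{2} = \left(-2512\right)^{2} = 6310144$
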